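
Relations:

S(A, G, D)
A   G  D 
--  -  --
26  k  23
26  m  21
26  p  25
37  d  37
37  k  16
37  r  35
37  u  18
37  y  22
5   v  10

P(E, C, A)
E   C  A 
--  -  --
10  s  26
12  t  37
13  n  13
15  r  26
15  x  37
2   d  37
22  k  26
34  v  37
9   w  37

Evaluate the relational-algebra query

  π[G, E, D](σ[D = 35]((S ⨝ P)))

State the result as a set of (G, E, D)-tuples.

{(r, 12, 35), (r, 15, 35), (r, 2, 35), (r, 34, 35), (r, 9, 35)}

Natural join on A: {(26, k, 23, 10, s), (26, k, 23, 15, r), (26, k, 23, 22, k), (26, m, 21, 10, s), (26, m, 21, 15, r), (26, m, 21, 22, k), (26, p, 25, 10, s), (26, p, 25, 15, r), (26, p, 25, 22, k), (37, d, 37, 12, t), (37, d, 37, 15, x), (37, d, 37, 2, d), (37, d, 37, 34, v), (37, d, 37, 9, w), (37, k, 16, 12, t), (37, k, 16, 15, x), (37, k, 16, 2, d), (37, k, 16, 34, v), (37, k, 16, 9, w), (37, r, 35, 12, t), (37, r, 35, 15, x), (37, r, 35, 2, d), (37, r, 35, 34, v), (37, r, 35, 9, w), (37, u, 18, 12, t), (37, u, 18, 15, x), (37, u, 18, 2, d), (37, u, 18, 34, v), (37, u, 18, 9, w), (37, y, 22, 12, t), (37, y, 22, 15, x), (37, y, 22, 2, d), (37, y, 22, 34, v), (37, y, 22, 9, w)}
Apply σ_{D = 35}; surviving tuples: {(37, r, 35, 12, t), (37, r, 35, 15, x), (37, r, 35, 2, d), (37, r, 35, 34, v), (37, r, 35, 9, w)}
Keep only column(s) G, E, D: {(r, 12, 35), (r, 15, 35), (r, 2, 35), (r, 34, 35), (r, 9, 35)}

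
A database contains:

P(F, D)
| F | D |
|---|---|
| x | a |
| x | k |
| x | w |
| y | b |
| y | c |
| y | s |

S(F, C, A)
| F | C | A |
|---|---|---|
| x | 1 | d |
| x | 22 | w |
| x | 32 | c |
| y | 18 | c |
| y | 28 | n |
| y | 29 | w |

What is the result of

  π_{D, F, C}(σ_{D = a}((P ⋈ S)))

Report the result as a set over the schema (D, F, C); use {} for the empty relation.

{(a, x, 1), (a, x, 22), (a, x, 32)}

P ⋈ S (natural join on F): {(x, a, 1, d), (x, a, 22, w), (x, a, 32, c), (x, k, 1, d), (x, k, 22, w), (x, k, 32, c), (x, w, 1, d), (x, w, 22, w), (x, w, 32, c), (y, b, 18, c), (y, b, 28, n), (y, b, 29, w), (y, c, 18, c), (y, c, 28, n), (y, c, 29, w), (y, s, 18, c), (y, s, 28, n), (y, s, 29, w)}
σ[D = a]: keep tuples satisfying D = a → {(x, a, 1, d), (x, a, 22, w), (x, a, 32, c)}
π_{D, F, C} gives {(a, x, 1), (a, x, 22), (a, x, 32)}.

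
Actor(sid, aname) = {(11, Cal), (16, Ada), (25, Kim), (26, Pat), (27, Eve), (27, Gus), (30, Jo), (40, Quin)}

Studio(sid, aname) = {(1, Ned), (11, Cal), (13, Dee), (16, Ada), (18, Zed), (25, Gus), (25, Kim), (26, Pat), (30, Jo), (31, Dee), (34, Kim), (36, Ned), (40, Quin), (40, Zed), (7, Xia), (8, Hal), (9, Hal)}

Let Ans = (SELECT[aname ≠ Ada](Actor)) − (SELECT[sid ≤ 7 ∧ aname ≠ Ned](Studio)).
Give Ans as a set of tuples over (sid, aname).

Selection aname ≠ Ada: {(11, Cal), (25, Kim), (26, Pat), (27, Eve), (27, Gus), (30, Jo), (40, Quin)}
Selection sid ≤ 7 ∧ aname ≠ Ned: {(7, Xia)}
Difference: {(11, Cal), (25, Kim), (26, Pat), (27, Eve), (27, Gus), (30, Jo), (40, Quin)} with {(7, Xia)} → {(11, Cal), (25, Kim), (26, Pat), (27, Eve), (27, Gus), (30, Jo), (40, Quin)}

{(11, Cal), (25, Kim), (26, Pat), (27, Eve), (27, Gus), (30, Jo), (40, Quin)}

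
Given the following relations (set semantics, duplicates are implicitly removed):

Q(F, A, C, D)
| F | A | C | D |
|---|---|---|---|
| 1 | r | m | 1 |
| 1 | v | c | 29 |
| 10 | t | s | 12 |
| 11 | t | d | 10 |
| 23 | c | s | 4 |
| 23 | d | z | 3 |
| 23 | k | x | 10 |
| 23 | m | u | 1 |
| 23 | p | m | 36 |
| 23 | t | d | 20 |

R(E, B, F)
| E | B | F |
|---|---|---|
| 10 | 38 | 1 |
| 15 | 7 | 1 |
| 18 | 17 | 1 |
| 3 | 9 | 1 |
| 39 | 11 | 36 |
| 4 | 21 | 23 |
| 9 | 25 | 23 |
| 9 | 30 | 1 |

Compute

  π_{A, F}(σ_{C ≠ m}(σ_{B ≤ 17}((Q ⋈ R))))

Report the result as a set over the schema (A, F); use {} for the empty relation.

{(v, 1)}

Q ⋈ R (natural join on F): {(1, r, m, 1, 10, 38), (1, r, m, 1, 15, 7), (1, r, m, 1, 18, 17), (1, r, m, 1, 3, 9), (1, r, m, 1, 9, 30), (1, v, c, 29, 10, 38), (1, v, c, 29, 15, 7), (1, v, c, 29, 18, 17), (1, v, c, 29, 3, 9), (1, v, c, 29, 9, 30), (23, c, s, 4, 4, 21), (23, c, s, 4, 9, 25), (23, d, z, 3, 4, 21), (23, d, z, 3, 9, 25), (23, k, x, 10, 4, 21), (23, k, x, 10, 9, 25), (23, m, u, 1, 4, 21), (23, m, u, 1, 9, 25), (23, p, m, 36, 4, 21), (23, p, m, 36, 9, 25), (23, t, d, 20, 4, 21), (23, t, d, 20, 9, 25)}
σ[B ≤ 17]: keep tuples satisfying B ≤ 17 → {(1, r, m, 1, 15, 7), (1, r, m, 1, 18, 17), (1, r, m, 1, 3, 9), (1, v, c, 29, 15, 7), (1, v, c, 29, 18, 17), (1, v, c, 29, 3, 9)}
σ[C ≠ m]: keep tuples satisfying C ≠ m → {(1, v, c, 29, 15, 7), (1, v, c, 29, 18, 17), (1, v, c, 29, 3, 9)}
Projecting to A, F (2 duplicate(s) eliminated): {(v, 1)}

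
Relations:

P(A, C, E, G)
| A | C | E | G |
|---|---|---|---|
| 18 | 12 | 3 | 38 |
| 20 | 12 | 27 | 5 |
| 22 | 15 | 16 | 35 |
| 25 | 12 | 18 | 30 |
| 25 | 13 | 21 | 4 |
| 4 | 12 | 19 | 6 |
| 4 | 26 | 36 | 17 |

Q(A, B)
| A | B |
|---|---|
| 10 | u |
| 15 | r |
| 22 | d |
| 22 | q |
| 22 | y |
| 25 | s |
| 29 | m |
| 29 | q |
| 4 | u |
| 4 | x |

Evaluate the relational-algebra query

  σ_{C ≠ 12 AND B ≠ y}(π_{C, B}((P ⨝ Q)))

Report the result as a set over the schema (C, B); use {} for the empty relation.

Joining P and Q on A yields {(22, 15, 16, 35, d), (22, 15, 16, 35, q), (22, 15, 16, 35, y), (25, 12, 18, 30, s), (25, 13, 21, 4, s), (4, 12, 19, 6, u), (4, 12, 19, 6, x), (4, 26, 36, 17, u), (4, 26, 36, 17, x)}.
π_{C, B} gives {(12, s), (12, u), (12, x), (13, s), (15, d), (15, q), (15, y), (26, u), (26, x)}.
Filtering on C ≠ 12 AND B ≠ y leaves {(13, s), (15, d), (15, q), (26, u), (26, x)}.

{(13, s), (15, d), (15, q), (26, u), (26, x)}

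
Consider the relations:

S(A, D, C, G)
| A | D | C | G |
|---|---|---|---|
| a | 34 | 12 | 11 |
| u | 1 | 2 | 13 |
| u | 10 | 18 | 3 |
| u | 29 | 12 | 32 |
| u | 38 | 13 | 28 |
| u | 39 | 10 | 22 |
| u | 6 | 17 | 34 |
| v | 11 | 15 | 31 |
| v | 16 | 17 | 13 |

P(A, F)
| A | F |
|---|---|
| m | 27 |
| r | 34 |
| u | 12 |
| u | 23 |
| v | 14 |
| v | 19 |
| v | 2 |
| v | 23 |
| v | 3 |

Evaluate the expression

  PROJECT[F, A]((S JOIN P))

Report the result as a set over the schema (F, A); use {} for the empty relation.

{(12, u), (14, v), (19, v), (2, v), (23, u), (23, v), (3, v)}

S ⋈ P (natural join on A): {(u, 1, 2, 13, 12), (u, 1, 2, 13, 23), (u, 10, 18, 3, 12), (u, 10, 18, 3, 23), (u, 29, 12, 32, 12), (u, 29, 12, 32, 23), (u, 38, 13, 28, 12), (u, 38, 13, 28, 23), (u, 39, 10, 22, 12), (u, 39, 10, 22, 23), (u, 6, 17, 34, 12), (u, 6, 17, 34, 23), (v, 11, 15, 31, 14), (v, 11, 15, 31, 19), (v, 11, 15, 31, 2), (v, 11, 15, 31, 23), (v, 11, 15, 31, 3), (v, 16, 17, 13, 14), (v, 16, 17, 13, 19), (v, 16, 17, 13, 2), (v, 16, 17, 13, 23), (v, 16, 17, 13, 3)}
Keep only column(s) F, A (15 duplicate(s) eliminated): {(12, u), (14, v), (19, v), (2, v), (23, u), (23, v), (3, v)}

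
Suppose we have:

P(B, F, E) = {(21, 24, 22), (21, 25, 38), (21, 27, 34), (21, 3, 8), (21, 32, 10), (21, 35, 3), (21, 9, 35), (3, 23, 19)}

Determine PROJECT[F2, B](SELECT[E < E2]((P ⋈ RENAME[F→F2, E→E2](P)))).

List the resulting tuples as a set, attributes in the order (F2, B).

ρ[F→F2, E→E2]: schema becomes (B, F2, E2); tuples unchanged.
Joining P and RENAME[F→F2, E→E2](P) on B yields {(21, 24, 22, 24, 22), (21, 24, 22, 25, 38), (21, 24, 22, 27, 34), (21, 24, 22, 3, 8), (21, 24, 22, 32, 10), (21, 24, 22, 35, 3), (21, 24, 22, 9, 35), (21, 25, 38, 24, 22), (21, 25, 38, 25, 38), (21, 25, 38, 27, 34), (21, 25, 38, 3, 8), (21, 25, 38, 32, 10), (21, 25, 38, 35, 3), (21, 25, 38, 9, 35), (21, 27, 34, 24, 22), (21, 27, 34, 25, 38), (21, 27, 34, 27, 34), (21, 27, 34, 3, 8), (21, 27, 34, 32, 10), (21, 27, 34, 35, 3), (21, 27, 34, 9, 35), (21, 3, 8, 24, 22), (21, 3, 8, 25, 38), (21, 3, 8, 27, 34), (21, 3, 8, 3, 8), (21, 3, 8, 32, 10), (21, 3, 8, 35, 3), (21, 3, 8, 9, 35), (21, 32, 10, 24, 22), (21, 32, 10, 25, 38), (21, 32, 10, 27, 34), (21, 32, 10, 3, 8), (21, 32, 10, 32, 10), (21, 32, 10, 35, 3), (21, 32, 10, 9, 35), (21, 35, 3, 24, 22), (21, 35, 3, 25, 38), (21, 35, 3, 27, 34), (21, 35, 3, 3, 8), (21, 35, 3, 32, 10), (21, 35, 3, 35, 3), (21, 35, 3, 9, 35), (21, 9, 35, 24, 22), (21, 9, 35, 25, 38), (21, 9, 35, 27, 34), (21, 9, 35, 3, 8), (21, 9, 35, 32, 10), (21, 9, 35, 35, 3), (21, 9, 35, 9, 35), (3, 23, 19, 23, 19)}.
Apply σ_{E < E2}; surviving tuples: {(21, 24, 22, 25, 38), (21, 24, 22, 27, 34), (21, 24, 22, 9, 35), (21, 27, 34, 25, 38), (21, 27, 34, 9, 35), (21, 3, 8, 24, 22), (21, 3, 8, 25, 38), (21, 3, 8, 27, 34), (21, 3, 8, 32, 10), (21, 3, 8, 9, 35), (21, 32, 10, 24, 22), (21, 32, 10, 25, 38), (21, 32, 10, 27, 34), (21, 32, 10, 9, 35), (21, 35, 3, 24, 22), (21, 35, 3, 25, 38), (21, 35, 3, 27, 34), (21, 35, 3, 3, 8), (21, 35, 3, 32, 10), (21, 35, 3, 9, 35), (21, 9, 35, 25, 38)}
π_{F2, B} gives {(24, 21), (25, 21), (27, 21), (3, 21), (32, 21), (9, 21)} (15 duplicate(s) eliminated).

{(24, 21), (25, 21), (27, 21), (3, 21), (32, 21), (9, 21)}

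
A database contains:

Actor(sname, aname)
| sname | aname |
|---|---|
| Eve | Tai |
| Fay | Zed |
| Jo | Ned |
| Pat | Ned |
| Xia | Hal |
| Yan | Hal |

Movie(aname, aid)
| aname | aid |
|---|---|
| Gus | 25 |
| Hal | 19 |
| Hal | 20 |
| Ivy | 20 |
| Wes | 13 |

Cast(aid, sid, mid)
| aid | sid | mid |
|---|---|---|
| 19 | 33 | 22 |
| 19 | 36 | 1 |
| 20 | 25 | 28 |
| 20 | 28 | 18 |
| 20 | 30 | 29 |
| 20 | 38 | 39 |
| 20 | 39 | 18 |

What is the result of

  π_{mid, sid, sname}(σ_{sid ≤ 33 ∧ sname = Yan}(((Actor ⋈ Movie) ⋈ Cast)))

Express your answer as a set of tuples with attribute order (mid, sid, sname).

{(18, 28, Yan), (22, 33, Yan), (28, 25, Yan), (29, 30, Yan)}

Natural join on aname: {(Xia, Hal, 19), (Xia, Hal, 20), (Yan, Hal, 19), (Yan, Hal, 20)}
Natural join on aid: {(Xia, Hal, 19, 33, 22), (Xia, Hal, 19, 36, 1), (Xia, Hal, 20, 25, 28), (Xia, Hal, 20, 28, 18), (Xia, Hal, 20, 30, 29), (Xia, Hal, 20, 38, 39), (Xia, Hal, 20, 39, 18), (Yan, Hal, 19, 33, 22), (Yan, Hal, 19, 36, 1), (Yan, Hal, 20, 25, 28), (Yan, Hal, 20, 28, 18), (Yan, Hal, 20, 30, 29), (Yan, Hal, 20, 38, 39), (Yan, Hal, 20, 39, 18)}
Apply σ_{sid ≤ 33 ∧ sname = Yan}; surviving tuples: {(Yan, Hal, 19, 33, 22), (Yan, Hal, 20, 25, 28), (Yan, Hal, 20, 28, 18), (Yan, Hal, 20, 30, 29)}
Keep only column(s) mid, sid, sname: {(18, 28, Yan), (22, 33, Yan), (28, 25, Yan), (29, 30, Yan)}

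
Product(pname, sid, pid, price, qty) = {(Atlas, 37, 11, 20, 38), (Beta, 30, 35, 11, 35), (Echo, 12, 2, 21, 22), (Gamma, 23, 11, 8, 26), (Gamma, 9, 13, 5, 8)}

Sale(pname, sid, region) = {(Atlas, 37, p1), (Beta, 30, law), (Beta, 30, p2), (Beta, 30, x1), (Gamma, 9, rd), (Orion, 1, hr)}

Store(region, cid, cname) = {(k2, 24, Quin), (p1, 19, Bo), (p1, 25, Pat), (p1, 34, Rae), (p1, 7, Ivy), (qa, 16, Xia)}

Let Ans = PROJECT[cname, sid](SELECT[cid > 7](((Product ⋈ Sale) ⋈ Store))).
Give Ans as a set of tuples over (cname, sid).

{(Bo, 37), (Pat, 37), (Rae, 37)}

Product ⋈ Sale (natural join on pname, sid): {(Atlas, 37, 11, 20, 38, p1), (Beta, 30, 35, 11, 35, law), (Beta, 30, 35, 11, 35, p2), (Beta, 30, 35, 11, 35, x1), (Gamma, 9, 13, 5, 8, rd)}
(Product ⋈ Sale) ⋈ Store (natural join on region): {(Atlas, 37, 11, 20, 38, p1, 19, Bo), (Atlas, 37, 11, 20, 38, p1, 25, Pat), (Atlas, 37, 11, 20, 38, p1, 34, Rae), (Atlas, 37, 11, 20, 38, p1, 7, Ivy)}
σ[cid > 7]: keep tuples satisfying cid > 7 → {(Atlas, 37, 11, 20, 38, p1, 19, Bo), (Atlas, 37, 11, 20, 38, p1, 25, Pat), (Atlas, 37, 11, 20, 38, p1, 34, Rae)}
π[cname, sid]: project onto (cname, sid) → {(Bo, 37), (Pat, 37), (Rae, 37)}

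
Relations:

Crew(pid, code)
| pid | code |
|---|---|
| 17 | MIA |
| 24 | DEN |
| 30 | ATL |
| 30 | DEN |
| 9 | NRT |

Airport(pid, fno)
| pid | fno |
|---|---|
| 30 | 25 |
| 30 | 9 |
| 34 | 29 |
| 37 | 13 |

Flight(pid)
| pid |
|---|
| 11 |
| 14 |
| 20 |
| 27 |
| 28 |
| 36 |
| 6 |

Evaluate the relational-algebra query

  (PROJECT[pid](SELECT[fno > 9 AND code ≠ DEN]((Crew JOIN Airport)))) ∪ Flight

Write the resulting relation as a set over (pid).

{11, 14, 20, 27, 28, 30, 36, 6}

Joining Crew and Airport on pid yields {(30, ATL, 25), (30, ATL, 9), (30, DEN, 25), (30, DEN, 9)}.
Filtering on fno > 9 AND code ≠ DEN leaves {(30, ATL, 25)}.
Projecting to pid: {30}
Set union of the two operands is {11, 14, 20, 27, 28, 30, 36, 6}.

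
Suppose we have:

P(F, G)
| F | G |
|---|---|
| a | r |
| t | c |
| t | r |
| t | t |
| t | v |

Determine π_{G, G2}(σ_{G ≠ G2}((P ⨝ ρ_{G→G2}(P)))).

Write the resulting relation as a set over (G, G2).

{(c, r), (c, t), (c, v), (r, c), (r, t), (r, v), (t, c), (t, r), (t, v), (v, c), (v, r), (v, t)}

ρ[G→G2]: schema becomes (F, G2); tuples unchanged.
P ⋈ ρ_{G→G2}(P) (natural join on F): {(a, r, r), (t, c, c), (t, c, r), (t, c, t), (t, c, v), (t, r, c), (t, r, r), (t, r, t), (t, r, v), (t, t, c), (t, t, r), (t, t, t), (t, t, v), (t, v, c), (t, v, r), (t, v, t), (t, v, v)}
Apply σ_{G ≠ G2}; surviving tuples: {(t, c, r), (t, c, t), (t, c, v), (t, r, c), (t, r, t), (t, r, v), (t, t, c), (t, t, r), (t, t, v), (t, v, c), (t, v, r), (t, v, t)}
Keep only column(s) G, G2: {(c, r), (c, t), (c, v), (r, c), (r, t), (r, v), (t, c), (t, r), (t, v), (v, c), (v, r), (v, t)}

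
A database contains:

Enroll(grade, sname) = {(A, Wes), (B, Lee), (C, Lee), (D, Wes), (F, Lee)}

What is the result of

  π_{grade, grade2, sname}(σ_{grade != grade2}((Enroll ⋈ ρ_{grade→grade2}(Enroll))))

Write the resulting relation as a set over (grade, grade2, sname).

{(A, D, Wes), (B, C, Lee), (B, F, Lee), (C, B, Lee), (C, F, Lee), (D, A, Wes), (F, B, Lee), (F, C, Lee)}

ρ[grade→grade2]: schema becomes (grade2, sname); tuples unchanged.
Natural join on sname: {(A, Wes, A), (A, Wes, D), (B, Lee, B), (B, Lee, C), (B, Lee, F), (C, Lee, B), (C, Lee, C), (C, Lee, F), (D, Wes, A), (D, Wes, D), (F, Lee, B), (F, Lee, C), (F, Lee, F)}
σ[grade != grade2]: keep tuples satisfying grade != grade2 → {(A, Wes, D), (B, Lee, C), (B, Lee, F), (C, Lee, B), (C, Lee, F), (D, Wes, A), (F, Lee, B), (F, Lee, C)}
Projecting to grade, grade2, sname: {(A, D, Wes), (B, C, Lee), (B, F, Lee), (C, B, Lee), (C, F, Lee), (D, A, Wes), (F, B, Lee), (F, C, Lee)}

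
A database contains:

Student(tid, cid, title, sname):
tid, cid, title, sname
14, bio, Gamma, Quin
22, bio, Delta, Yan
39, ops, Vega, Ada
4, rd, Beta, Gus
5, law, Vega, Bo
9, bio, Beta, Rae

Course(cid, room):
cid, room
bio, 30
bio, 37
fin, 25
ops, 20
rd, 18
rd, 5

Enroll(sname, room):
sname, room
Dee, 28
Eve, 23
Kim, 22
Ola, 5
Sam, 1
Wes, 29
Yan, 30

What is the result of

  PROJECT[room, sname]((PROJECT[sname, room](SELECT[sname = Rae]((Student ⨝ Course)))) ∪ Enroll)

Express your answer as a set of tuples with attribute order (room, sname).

{(1, Sam), (22, Kim), (23, Eve), (28, Dee), (29, Wes), (30, Rae), (30, Yan), (37, Rae), (5, Ola)}

Natural join on cid: {(14, bio, Gamma, Quin, 30), (14, bio, Gamma, Quin, 37), (22, bio, Delta, Yan, 30), (22, bio, Delta, Yan, 37), (39, ops, Vega, Ada, 20), (4, rd, Beta, Gus, 18), (4, rd, Beta, Gus, 5), (9, bio, Beta, Rae, 30), (9, bio, Beta, Rae, 37)}
Filtering on sname = Rae leaves {(9, bio, Beta, Rae, 30), (9, bio, Beta, Rae, 37)}.
π[sname, room]: project onto (sname, room) → {(Rae, 30), (Rae, 37)}
Taking the union: {(Dee, 28), (Eve, 23), (Kim, 22), (Ola, 5), (Rae, 30), (Rae, 37), (Sam, 1), (Wes, 29), (Yan, 30)}
π[room, sname]: project onto (room, sname) → {(1, Sam), (22, Kim), (23, Eve), (28, Dee), (29, Wes), (30, Rae), (30, Yan), (37, Rae), (5, Ola)}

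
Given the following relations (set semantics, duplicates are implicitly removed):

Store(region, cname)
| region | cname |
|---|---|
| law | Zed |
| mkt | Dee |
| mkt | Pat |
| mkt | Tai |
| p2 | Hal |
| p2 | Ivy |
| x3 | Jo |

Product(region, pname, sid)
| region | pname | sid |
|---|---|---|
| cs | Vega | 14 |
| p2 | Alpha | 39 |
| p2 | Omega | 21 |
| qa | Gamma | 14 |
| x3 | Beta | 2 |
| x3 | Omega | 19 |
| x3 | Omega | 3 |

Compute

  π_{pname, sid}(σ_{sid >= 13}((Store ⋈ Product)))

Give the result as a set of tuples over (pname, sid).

Store ⋈ Product (natural join on region): {(p2, Hal, Alpha, 39), (p2, Hal, Omega, 21), (p2, Ivy, Alpha, 39), (p2, Ivy, Omega, 21), (x3, Jo, Beta, 2), (x3, Jo, Omega, 19), (x3, Jo, Omega, 3)}
Apply σ_{sid >= 13}; surviving tuples: {(p2, Hal, Alpha, 39), (p2, Hal, Omega, 21), (p2, Ivy, Alpha, 39), (p2, Ivy, Omega, 21), (x3, Jo, Omega, 19)}
Keep only column(s) pname, sid (2 duplicate(s) eliminated): {(Alpha, 39), (Omega, 19), (Omega, 21)}

{(Alpha, 39), (Omega, 19), (Omega, 21)}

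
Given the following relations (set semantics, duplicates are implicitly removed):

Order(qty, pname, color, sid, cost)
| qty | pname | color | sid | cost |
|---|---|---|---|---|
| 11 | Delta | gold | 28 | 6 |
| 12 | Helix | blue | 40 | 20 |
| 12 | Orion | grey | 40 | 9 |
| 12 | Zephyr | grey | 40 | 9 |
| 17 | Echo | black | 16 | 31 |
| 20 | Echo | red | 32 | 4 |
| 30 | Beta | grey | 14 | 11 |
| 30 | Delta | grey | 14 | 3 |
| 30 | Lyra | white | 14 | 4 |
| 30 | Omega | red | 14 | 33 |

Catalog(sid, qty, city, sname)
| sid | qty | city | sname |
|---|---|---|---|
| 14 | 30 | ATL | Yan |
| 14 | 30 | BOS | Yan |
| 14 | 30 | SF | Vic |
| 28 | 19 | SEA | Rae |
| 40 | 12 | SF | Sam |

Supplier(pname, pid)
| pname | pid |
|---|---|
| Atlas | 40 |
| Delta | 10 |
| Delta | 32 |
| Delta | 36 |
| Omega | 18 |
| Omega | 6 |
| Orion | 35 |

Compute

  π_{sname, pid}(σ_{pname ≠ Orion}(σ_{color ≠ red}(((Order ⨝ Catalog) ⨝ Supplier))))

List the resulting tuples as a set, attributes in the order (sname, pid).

{(Vic, 10), (Vic, 32), (Vic, 36), (Yan, 10), (Yan, 32), (Yan, 36)}

Order ⋈ Catalog (natural join on qty, sid): {(12, Helix, blue, 40, 20, SF, Sam), (12, Orion, grey, 40, 9, SF, Sam), (12, Zephyr, grey, 40, 9, SF, Sam), (30, Beta, grey, 14, 11, ATL, Yan), (30, Beta, grey, 14, 11, BOS, Yan), (30, Beta, grey, 14, 11, SF, Vic), (30, Delta, grey, 14, 3, ATL, Yan), (30, Delta, grey, 14, 3, BOS, Yan), (30, Delta, grey, 14, 3, SF, Vic), (30, Lyra, white, 14, 4, ATL, Yan), (30, Lyra, white, 14, 4, BOS, Yan), (30, Lyra, white, 14, 4, SF, Vic), (30, Omega, red, 14, 33, ATL, Yan), (30, Omega, red, 14, 33, BOS, Yan), (30, Omega, red, 14, 33, SF, Vic)}
(Order ⨝ Catalog) ⋈ Supplier (natural join on pname): {(12, Orion, grey, 40, 9, SF, Sam, 35), (30, Delta, grey, 14, 3, ATL, Yan, 10), (30, Delta, grey, 14, 3, ATL, Yan, 32), (30, Delta, grey, 14, 3, ATL, Yan, 36), (30, Delta, grey, 14, 3, BOS, Yan, 10), (30, Delta, grey, 14, 3, BOS, Yan, 32), (30, Delta, grey, 14, 3, BOS, Yan, 36), (30, Delta, grey, 14, 3, SF, Vic, 10), (30, Delta, grey, 14, 3, SF, Vic, 32), (30, Delta, grey, 14, 3, SF, Vic, 36), (30, Omega, red, 14, 33, ATL, Yan, 18), (30, Omega, red, 14, 33, ATL, Yan, 6), (30, Omega, red, 14, 33, BOS, Yan, 18), (30, Omega, red, 14, 33, BOS, Yan, 6), (30, Omega, red, 14, 33, SF, Vic, 18), (30, Omega, red, 14, 33, SF, Vic, 6)}
σ[color ≠ red]: keep tuples satisfying color ≠ red → {(12, Orion, grey, 40, 9, SF, Sam, 35), (30, Delta, grey, 14, 3, ATL, Yan, 10), (30, Delta, grey, 14, 3, ATL, Yan, 32), (30, Delta, grey, 14, 3, ATL, Yan, 36), (30, Delta, grey, 14, 3, BOS, Yan, 10), (30, Delta, grey, 14, 3, BOS, Yan, 32), (30, Delta, grey, 14, 3, BOS, Yan, 36), (30, Delta, grey, 14, 3, SF, Vic, 10), (30, Delta, grey, 14, 3, SF, Vic, 32), (30, Delta, grey, 14, 3, SF, Vic, 36)}
σ[pname ≠ Orion]: keep tuples satisfying pname ≠ Orion → {(30, Delta, grey, 14, 3, ATL, Yan, 10), (30, Delta, grey, 14, 3, ATL, Yan, 32), (30, Delta, grey, 14, 3, ATL, Yan, 36), (30, Delta, grey, 14, 3, BOS, Yan, 10), (30, Delta, grey, 14, 3, BOS, Yan, 32), (30, Delta, grey, 14, 3, BOS, Yan, 36), (30, Delta, grey, 14, 3, SF, Vic, 10), (30, Delta, grey, 14, 3, SF, Vic, 32), (30, Delta, grey, 14, 3, SF, Vic, 36)}
Projecting to sname, pid (3 duplicate(s) eliminated): {(Vic, 10), (Vic, 32), (Vic, 36), (Yan, 10), (Yan, 32), (Yan, 36)}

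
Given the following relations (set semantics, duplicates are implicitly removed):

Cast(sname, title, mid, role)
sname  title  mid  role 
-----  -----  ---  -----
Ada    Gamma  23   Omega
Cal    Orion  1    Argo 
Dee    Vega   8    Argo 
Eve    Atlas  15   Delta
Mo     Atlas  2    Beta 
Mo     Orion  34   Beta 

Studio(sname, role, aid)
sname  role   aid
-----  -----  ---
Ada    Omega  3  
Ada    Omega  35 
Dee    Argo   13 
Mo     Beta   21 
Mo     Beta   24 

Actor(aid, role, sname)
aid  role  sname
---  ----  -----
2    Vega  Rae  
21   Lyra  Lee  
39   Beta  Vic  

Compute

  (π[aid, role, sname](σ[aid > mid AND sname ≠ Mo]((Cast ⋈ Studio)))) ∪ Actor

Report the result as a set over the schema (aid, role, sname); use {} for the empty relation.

{(13, Argo, Dee), (2, Vega, Rae), (21, Lyra, Lee), (35, Omega, Ada), (39, Beta, Vic)}

Joining Cast and Studio on sname, role yields {(Ada, Gamma, 23, Omega, 3), (Ada, Gamma, 23, Omega, 35), (Dee, Vega, 8, Argo, 13), (Mo, Atlas, 2, Beta, 21), (Mo, Atlas, 2, Beta, 24), (Mo, Orion, 34, Beta, 21), (Mo, Orion, 34, Beta, 24)}.
Selection aid > mid AND sname ≠ Mo: {(Ada, Gamma, 23, Omega, 35), (Dee, Vega, 8, Argo, 13)}
Projecting to aid, role, sname: {(13, Argo, Dee), (35, Omega, Ada)}
Union: {(13, Argo, Dee), (35, Omega, Ada)} with {(2, Vega, Rae), (21, Lyra, Lee), (39, Beta, Vic)} → {(13, Argo, Dee), (2, Vega, Rae), (21, Lyra, Lee), (35, Omega, Ada), (39, Beta, Vic)}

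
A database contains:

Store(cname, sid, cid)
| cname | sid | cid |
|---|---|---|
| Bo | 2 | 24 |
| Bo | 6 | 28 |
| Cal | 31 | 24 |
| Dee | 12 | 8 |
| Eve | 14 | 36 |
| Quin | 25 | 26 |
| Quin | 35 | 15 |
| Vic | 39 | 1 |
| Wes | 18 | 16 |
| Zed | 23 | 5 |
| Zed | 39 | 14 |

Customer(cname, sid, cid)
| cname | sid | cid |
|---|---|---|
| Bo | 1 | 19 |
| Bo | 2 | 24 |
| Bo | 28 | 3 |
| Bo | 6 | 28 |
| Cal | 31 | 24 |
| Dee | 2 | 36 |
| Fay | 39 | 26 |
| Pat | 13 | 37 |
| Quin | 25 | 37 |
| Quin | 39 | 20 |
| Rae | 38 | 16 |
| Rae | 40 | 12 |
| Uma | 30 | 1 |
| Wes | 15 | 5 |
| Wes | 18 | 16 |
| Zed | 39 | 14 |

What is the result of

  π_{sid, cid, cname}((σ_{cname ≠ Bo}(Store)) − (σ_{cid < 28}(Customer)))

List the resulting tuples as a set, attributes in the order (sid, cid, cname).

{(12, 8, Dee), (14, 36, Eve), (23, 5, Zed), (25, 26, Quin), (35, 15, Quin), (39, 1, Vic)}

Selection cname ≠ Bo: {(Cal, 31, 24), (Dee, 12, 8), (Eve, 14, 36), (Quin, 25, 26), (Quin, 35, 15), (Vic, 39, 1), (Wes, 18, 16), (Zed, 23, 5), (Zed, 39, 14)}
Selection cid < 28: {(Bo, 1, 19), (Bo, 2, 24), (Bo, 28, 3), (Cal, 31, 24), (Fay, 39, 26), (Quin, 39, 20), (Rae, 38, 16), (Rae, 40, 12), (Uma, 30, 1), (Wes, 15, 5), (Wes, 18, 16), (Zed, 39, 14)}
Difference: {(Cal, 31, 24), (Dee, 12, 8), (Eve, 14, 36), (Quin, 25, 26), (Quin, 35, 15), (Vic, 39, 1), (Wes, 18, 16), (Zed, 23, 5), (Zed, 39, 14)} with {(Bo, 1, 19), (Bo, 2, 24), (Bo, 28, 3), (Cal, 31, 24), (Fay, 39, 26), (Quin, 39, 20), (Rae, 38, 16), (Rae, 40, 12), (Uma, 30, 1), (Wes, 15, 5), (Wes, 18, 16), (Zed, 39, 14)} → {(Dee, 12, 8), (Eve, 14, 36), (Quin, 25, 26), (Quin, 35, 15), (Vic, 39, 1), (Zed, 23, 5)}
Keep only column(s) sid, cid, cname: {(12, 8, Dee), (14, 36, Eve), (23, 5, Zed), (25, 26, Quin), (35, 15, Quin), (39, 1, Vic)}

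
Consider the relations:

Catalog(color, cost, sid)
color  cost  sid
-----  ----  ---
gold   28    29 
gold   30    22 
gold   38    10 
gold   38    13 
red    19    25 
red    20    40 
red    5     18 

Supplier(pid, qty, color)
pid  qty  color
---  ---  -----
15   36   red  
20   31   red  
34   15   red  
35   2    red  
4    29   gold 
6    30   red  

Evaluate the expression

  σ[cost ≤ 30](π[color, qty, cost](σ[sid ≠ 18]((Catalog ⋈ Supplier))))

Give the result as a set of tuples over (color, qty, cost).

Natural join on color: {(gold, 28, 29, 4, 29), (gold, 30, 22, 4, 29), (gold, 38, 10, 4, 29), (gold, 38, 13, 4, 29), (red, 19, 25, 15, 36), (red, 19, 25, 20, 31), (red, 19, 25, 34, 15), (red, 19, 25, 35, 2), (red, 19, 25, 6, 30), (red, 20, 40, 15, 36), (red, 20, 40, 20, 31), (red, 20, 40, 34, 15), (red, 20, 40, 35, 2), (red, 20, 40, 6, 30), (red, 5, 18, 15, 36), (red, 5, 18, 20, 31), (red, 5, 18, 34, 15), (red, 5, 18, 35, 2), (red, 5, 18, 6, 30)}
Filtering on sid ≠ 18 leaves {(gold, 28, 29, 4, 29), (gold, 30, 22, 4, 29), (gold, 38, 10, 4, 29), (gold, 38, 13, 4, 29), (red, 19, 25, 15, 36), (red, 19, 25, 20, 31), (red, 19, 25, 34, 15), (red, 19, 25, 35, 2), (red, 19, 25, 6, 30), (red, 20, 40, 15, 36), (red, 20, 40, 20, 31), (red, 20, 40, 34, 15), (red, 20, 40, 35, 2), (red, 20, 40, 6, 30)}.
π_{color, qty, cost} gives {(gold, 29, 28), (gold, 29, 30), (gold, 29, 38), (red, 15, 19), (red, 15, 20), (red, 2, 19), (red, 2, 20), (red, 30, 19), (red, 30, 20), (red, 31, 19), (red, 31, 20), (red, 36, 19), (red, 36, 20)} (1 duplicate(s) eliminated).
Filtering on cost ≤ 30 leaves {(gold, 29, 28), (gold, 29, 30), (red, 15, 19), (red, 15, 20), (red, 2, 19), (red, 2, 20), (red, 30, 19), (red, 30, 20), (red, 31, 19), (red, 31, 20), (red, 36, 19), (red, 36, 20)}.

{(gold, 29, 28), (gold, 29, 30), (red, 15, 19), (red, 15, 20), (red, 2, 19), (red, 2, 20), (red, 30, 19), (red, 30, 20), (red, 31, 19), (red, 31, 20), (red, 36, 19), (red, 36, 20)}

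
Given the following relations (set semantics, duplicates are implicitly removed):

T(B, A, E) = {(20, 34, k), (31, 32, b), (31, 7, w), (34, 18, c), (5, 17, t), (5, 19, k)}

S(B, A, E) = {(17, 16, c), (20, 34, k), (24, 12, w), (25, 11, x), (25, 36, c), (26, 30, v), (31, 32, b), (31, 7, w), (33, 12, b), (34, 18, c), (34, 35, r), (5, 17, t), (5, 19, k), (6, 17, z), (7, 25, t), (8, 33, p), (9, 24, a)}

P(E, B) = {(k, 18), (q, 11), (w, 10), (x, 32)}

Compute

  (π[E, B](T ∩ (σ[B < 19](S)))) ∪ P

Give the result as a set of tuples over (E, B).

{(k, 18), (k, 5), (q, 11), (t, 5), (w, 10), (x, 32)}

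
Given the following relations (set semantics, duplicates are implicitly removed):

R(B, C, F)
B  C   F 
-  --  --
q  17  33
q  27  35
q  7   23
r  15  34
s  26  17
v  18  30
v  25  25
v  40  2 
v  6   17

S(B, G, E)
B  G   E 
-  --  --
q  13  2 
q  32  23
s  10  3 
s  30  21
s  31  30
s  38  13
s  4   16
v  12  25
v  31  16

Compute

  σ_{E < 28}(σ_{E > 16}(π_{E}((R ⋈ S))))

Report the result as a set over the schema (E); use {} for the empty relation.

R ⋈ S (natural join on B): {(q, 17, 33, 13, 2), (q, 17, 33, 32, 23), (q, 27, 35, 13, 2), (q, 27, 35, 32, 23), (q, 7, 23, 13, 2), (q, 7, 23, 32, 23), (s, 26, 17, 10, 3), (s, 26, 17, 30, 21), (s, 26, 17, 31, 30), (s, 26, 17, 38, 13), (s, 26, 17, 4, 16), (v, 18, 30, 12, 25), (v, 18, 30, 31, 16), (v, 25, 25, 12, 25), (v, 25, 25, 31, 16), (v, 40, 2, 12, 25), (v, 40, 2, 31, 16), (v, 6, 17, 12, 25), (v, 6, 17, 31, 16)}
π[E]: project onto (E) (11 duplicate(s) eliminated) → {13, 16, 2, 21, 23, 25, 3, 30}
σ[E > 16]: keep tuples satisfying E > 16 → {21, 23, 25, 30}
σ[E < 28]: keep tuples satisfying E < 28 → {21, 23, 25}

{21, 23, 25}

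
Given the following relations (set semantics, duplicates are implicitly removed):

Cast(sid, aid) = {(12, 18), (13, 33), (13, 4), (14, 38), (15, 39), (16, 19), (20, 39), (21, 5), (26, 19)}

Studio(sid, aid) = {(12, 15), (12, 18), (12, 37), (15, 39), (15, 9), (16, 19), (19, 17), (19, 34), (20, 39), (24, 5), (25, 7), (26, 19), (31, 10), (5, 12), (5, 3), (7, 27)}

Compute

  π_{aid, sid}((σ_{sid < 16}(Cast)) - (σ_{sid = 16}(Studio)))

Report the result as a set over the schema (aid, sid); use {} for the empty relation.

{(18, 12), (33, 13), (38, 14), (39, 15), (4, 13)}

Selection sid < 16: {(12, 18), (13, 33), (13, 4), (14, 38), (15, 39)}
Selection sid = 16: {(16, 19)}
Set difference of the two operands is {(12, 18), (13, 33), (13, 4), (14, 38), (15, 39)}.
Keep only column(s) aid, sid: {(18, 12), (33, 13), (38, 14), (39, 15), (4, 13)}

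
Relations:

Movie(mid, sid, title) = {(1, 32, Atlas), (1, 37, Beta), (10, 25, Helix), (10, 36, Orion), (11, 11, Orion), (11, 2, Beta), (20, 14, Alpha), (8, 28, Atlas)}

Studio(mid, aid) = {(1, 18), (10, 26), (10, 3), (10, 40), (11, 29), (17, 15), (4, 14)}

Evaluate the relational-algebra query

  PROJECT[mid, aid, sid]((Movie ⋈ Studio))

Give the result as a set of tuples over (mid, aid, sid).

Natural join on mid: {(1, 32, Atlas, 18), (1, 37, Beta, 18), (10, 25, Helix, 26), (10, 25, Helix, 3), (10, 25, Helix, 40), (10, 36, Orion, 26), (10, 36, Orion, 3), (10, 36, Orion, 40), (11, 11, Orion, 29), (11, 2, Beta, 29)}
Projecting to mid, aid, sid: {(1, 18, 32), (1, 18, 37), (10, 26, 25), (10, 26, 36), (10, 3, 25), (10, 3, 36), (10, 40, 25), (10, 40, 36), (11, 29, 11), (11, 29, 2)}

{(1, 18, 32), (1, 18, 37), (10, 26, 25), (10, 26, 36), (10, 3, 25), (10, 3, 36), (10, 40, 25), (10, 40, 36), (11, 29, 11), (11, 29, 2)}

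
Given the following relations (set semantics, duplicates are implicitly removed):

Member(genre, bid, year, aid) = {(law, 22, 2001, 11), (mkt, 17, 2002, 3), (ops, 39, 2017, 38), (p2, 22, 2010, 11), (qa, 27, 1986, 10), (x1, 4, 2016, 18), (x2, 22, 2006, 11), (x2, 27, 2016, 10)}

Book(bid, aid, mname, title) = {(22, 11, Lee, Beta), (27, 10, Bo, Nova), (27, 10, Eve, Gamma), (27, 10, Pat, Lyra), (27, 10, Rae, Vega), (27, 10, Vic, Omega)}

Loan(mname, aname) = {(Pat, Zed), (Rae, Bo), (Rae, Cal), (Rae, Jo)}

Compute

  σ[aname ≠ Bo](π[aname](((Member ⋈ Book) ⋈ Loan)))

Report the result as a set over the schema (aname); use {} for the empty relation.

{Cal, Jo, Zed}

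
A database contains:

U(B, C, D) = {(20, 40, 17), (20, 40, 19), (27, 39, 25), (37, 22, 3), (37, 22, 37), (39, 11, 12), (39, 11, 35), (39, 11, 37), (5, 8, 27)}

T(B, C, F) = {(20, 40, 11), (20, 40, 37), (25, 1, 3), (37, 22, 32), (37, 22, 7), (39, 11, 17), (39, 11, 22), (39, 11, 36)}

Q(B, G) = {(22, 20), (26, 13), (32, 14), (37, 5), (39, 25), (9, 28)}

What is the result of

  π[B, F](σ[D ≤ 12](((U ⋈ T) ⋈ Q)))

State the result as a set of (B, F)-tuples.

{(37, 32), (37, 7), (39, 17), (39, 22), (39, 36)}

Joining U and T on B, C yields {(20, 40, 17, 11), (20, 40, 17, 37), (20, 40, 19, 11), (20, 40, 19, 37), (37, 22, 3, 32), (37, 22, 3, 7), (37, 22, 37, 32), (37, 22, 37, 7), (39, 11, 12, 17), (39, 11, 12, 22), (39, 11, 12, 36), (39, 11, 35, 17), (39, 11, 35, 22), (39, 11, 35, 36), (39, 11, 37, 17), (39, 11, 37, 22), (39, 11, 37, 36)}.
Joining (U ⋈ T) and Q on B yields {(37, 22, 3, 32, 5), (37, 22, 3, 7, 5), (37, 22, 37, 32, 5), (37, 22, 37, 7, 5), (39, 11, 12, 17, 25), (39, 11, 12, 22, 25), (39, 11, 12, 36, 25), (39, 11, 35, 17, 25), (39, 11, 35, 22, 25), (39, 11, 35, 36, 25), (39, 11, 37, 17, 25), (39, 11, 37, 22, 25), (39, 11, 37, 36, 25)}.
σ[D ≤ 12]: keep tuples satisfying D ≤ 12 → {(37, 22, 3, 32, 5), (37, 22, 3, 7, 5), (39, 11, 12, 17, 25), (39, 11, 12, 22, 25), (39, 11, 12, 36, 25)}
Keep only column(s) B, F: {(37, 32), (37, 7), (39, 17), (39, 22), (39, 36)}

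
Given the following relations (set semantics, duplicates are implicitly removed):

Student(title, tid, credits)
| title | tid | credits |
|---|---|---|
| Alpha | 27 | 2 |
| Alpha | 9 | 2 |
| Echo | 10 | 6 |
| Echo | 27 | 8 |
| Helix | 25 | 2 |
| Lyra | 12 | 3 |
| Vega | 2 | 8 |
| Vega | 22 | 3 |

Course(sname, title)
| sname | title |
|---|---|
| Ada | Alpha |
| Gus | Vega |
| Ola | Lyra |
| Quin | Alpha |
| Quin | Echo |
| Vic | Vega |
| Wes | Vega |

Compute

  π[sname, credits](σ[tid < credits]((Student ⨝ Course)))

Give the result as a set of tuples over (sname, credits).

Natural join on title: {(Alpha, 27, 2, Ada), (Alpha, 27, 2, Quin), (Alpha, 9, 2, Ada), (Alpha, 9, 2, Quin), (Echo, 10, 6, Quin), (Echo, 27, 8, Quin), (Lyra, 12, 3, Ola), (Vega, 2, 8, Gus), (Vega, 2, 8, Vic), (Vega, 2, 8, Wes), (Vega, 22, 3, Gus), (Vega, 22, 3, Vic), (Vega, 22, 3, Wes)}
Filtering on tid < credits leaves {(Vega, 2, 8, Gus), (Vega, 2, 8, Vic), (Vega, 2, 8, Wes)}.
π_{sname, credits} gives {(Gus, 8), (Vic, 8), (Wes, 8)}.

{(Gus, 8), (Vic, 8), (Wes, 8)}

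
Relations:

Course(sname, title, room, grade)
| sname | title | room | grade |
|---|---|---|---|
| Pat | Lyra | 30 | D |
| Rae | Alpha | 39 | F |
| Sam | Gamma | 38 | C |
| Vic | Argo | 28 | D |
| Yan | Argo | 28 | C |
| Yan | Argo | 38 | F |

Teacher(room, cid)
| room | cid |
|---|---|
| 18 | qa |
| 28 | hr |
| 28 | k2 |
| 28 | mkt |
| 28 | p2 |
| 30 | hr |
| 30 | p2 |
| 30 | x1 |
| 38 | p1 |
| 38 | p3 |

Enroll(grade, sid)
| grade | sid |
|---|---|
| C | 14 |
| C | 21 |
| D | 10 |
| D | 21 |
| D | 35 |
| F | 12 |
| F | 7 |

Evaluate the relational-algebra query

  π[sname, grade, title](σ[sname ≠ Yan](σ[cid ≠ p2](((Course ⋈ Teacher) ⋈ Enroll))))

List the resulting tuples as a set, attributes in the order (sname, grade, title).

{(Pat, D, Lyra), (Sam, C, Gamma), (Vic, D, Argo)}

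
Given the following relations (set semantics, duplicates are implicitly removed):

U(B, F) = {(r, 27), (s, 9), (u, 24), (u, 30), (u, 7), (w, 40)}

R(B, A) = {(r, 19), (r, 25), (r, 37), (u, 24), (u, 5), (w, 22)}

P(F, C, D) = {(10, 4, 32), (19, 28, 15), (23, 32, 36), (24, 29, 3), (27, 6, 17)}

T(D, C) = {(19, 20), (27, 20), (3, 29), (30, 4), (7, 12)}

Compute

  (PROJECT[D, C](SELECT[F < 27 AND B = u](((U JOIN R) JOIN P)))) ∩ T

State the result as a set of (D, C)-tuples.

{(3, 29)}

Natural join on B: {(r, 27, 19), (r, 27, 25), (r, 27, 37), (u, 24, 24), (u, 24, 5), (u, 30, 24), (u, 30, 5), (u, 7, 24), (u, 7, 5), (w, 40, 22)}
Natural join on F: {(r, 27, 19, 6, 17), (r, 27, 25, 6, 17), (r, 27, 37, 6, 17), (u, 24, 24, 29, 3), (u, 24, 5, 29, 3)}
σ[F < 27 AND B = u]: keep tuples satisfying F < 27 AND B = u → {(u, 24, 24, 29, 3), (u, 24, 5, 29, 3)}
π_{D, C} gives {(3, 29)} (1 duplicate(s) eliminated).
Set intersection of the two operands is {(3, 29)}.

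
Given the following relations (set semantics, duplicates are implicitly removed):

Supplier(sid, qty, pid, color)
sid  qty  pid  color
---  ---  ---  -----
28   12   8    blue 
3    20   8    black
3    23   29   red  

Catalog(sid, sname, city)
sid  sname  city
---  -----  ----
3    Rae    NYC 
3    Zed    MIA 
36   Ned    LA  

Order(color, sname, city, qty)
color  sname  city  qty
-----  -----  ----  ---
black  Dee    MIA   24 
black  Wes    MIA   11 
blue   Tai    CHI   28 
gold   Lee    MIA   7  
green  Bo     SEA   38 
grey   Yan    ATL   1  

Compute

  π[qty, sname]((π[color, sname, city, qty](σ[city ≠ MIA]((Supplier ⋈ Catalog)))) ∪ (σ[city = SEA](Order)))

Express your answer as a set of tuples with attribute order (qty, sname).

Supplier ⋈ Catalog (natural join on sid): {(3, 20, 8, black, Rae, NYC), (3, 20, 8, black, Zed, MIA), (3, 23, 29, red, Rae, NYC), (3, 23, 29, red, Zed, MIA)}
σ[city ≠ MIA]: keep tuples satisfying city ≠ MIA → {(3, 20, 8, black, Rae, NYC), (3, 23, 29, red, Rae, NYC)}
π[color, sname, city, qty]: project onto (color, sname, city, qty) → {(black, Rae, NYC, 20), (red, Rae, NYC, 23)}
σ[city = SEA]: keep tuples satisfying city = SEA → {(green, Bo, SEA, 38)}
Set union of the two operands is {(black, Rae, NYC, 20), (green, Bo, SEA, 38), (red, Rae, NYC, 23)}.
π[qty, sname]: project onto (qty, sname) → {(20, Rae), (23, Rae), (38, Bo)}

{(20, Rae), (23, Rae), (38, Bo)}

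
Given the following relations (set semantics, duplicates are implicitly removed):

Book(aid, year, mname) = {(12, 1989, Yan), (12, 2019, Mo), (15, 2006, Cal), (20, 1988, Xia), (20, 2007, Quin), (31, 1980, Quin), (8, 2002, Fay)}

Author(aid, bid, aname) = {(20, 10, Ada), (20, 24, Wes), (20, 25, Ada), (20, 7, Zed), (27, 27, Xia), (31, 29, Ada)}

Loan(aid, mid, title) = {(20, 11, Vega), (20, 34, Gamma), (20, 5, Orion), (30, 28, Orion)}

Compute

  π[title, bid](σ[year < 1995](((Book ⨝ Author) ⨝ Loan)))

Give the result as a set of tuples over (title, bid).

{(Gamma, 10), (Gamma, 24), (Gamma, 25), (Gamma, 7), (Orion, 10), (Orion, 24), (Orion, 25), (Orion, 7), (Vega, 10), (Vega, 24), (Vega, 25), (Vega, 7)}

Natural join on aid: {(20, 1988, Xia, 10, Ada), (20, 1988, Xia, 24, Wes), (20, 1988, Xia, 25, Ada), (20, 1988, Xia, 7, Zed), (20, 2007, Quin, 10, Ada), (20, 2007, Quin, 24, Wes), (20, 2007, Quin, 25, Ada), (20, 2007, Quin, 7, Zed), (31, 1980, Quin, 29, Ada)}
Natural join on aid: {(20, 1988, Xia, 10, Ada, 11, Vega), (20, 1988, Xia, 10, Ada, 34, Gamma), (20, 1988, Xia, 10, Ada, 5, Orion), (20, 1988, Xia, 24, Wes, 11, Vega), (20, 1988, Xia, 24, Wes, 34, Gamma), (20, 1988, Xia, 24, Wes, 5, Orion), (20, 1988, Xia, 25, Ada, 11, Vega), (20, 1988, Xia, 25, Ada, 34, Gamma), (20, 1988, Xia, 25, Ada, 5, Orion), (20, 1988, Xia, 7, Zed, 11, Vega), (20, 1988, Xia, 7, Zed, 34, Gamma), (20, 1988, Xia, 7, Zed, 5, Orion), (20, 2007, Quin, 10, Ada, 11, Vega), (20, 2007, Quin, 10, Ada, 34, Gamma), (20, 2007, Quin, 10, Ada, 5, Orion), (20, 2007, Quin, 24, Wes, 11, Vega), (20, 2007, Quin, 24, Wes, 34, Gamma), (20, 2007, Quin, 24, Wes, 5, Orion), (20, 2007, Quin, 25, Ada, 11, Vega), (20, 2007, Quin, 25, Ada, 34, Gamma), (20, 2007, Quin, 25, Ada, 5, Orion), (20, 2007, Quin, 7, Zed, 11, Vega), (20, 2007, Quin, 7, Zed, 34, Gamma), (20, 2007, Quin, 7, Zed, 5, Orion)}
Selection year < 1995: {(20, 1988, Xia, 10, Ada, 11, Vega), (20, 1988, Xia, 10, Ada, 34, Gamma), (20, 1988, Xia, 10, Ada, 5, Orion), (20, 1988, Xia, 24, Wes, 11, Vega), (20, 1988, Xia, 24, Wes, 34, Gamma), (20, 1988, Xia, 24, Wes, 5, Orion), (20, 1988, Xia, 25, Ada, 11, Vega), (20, 1988, Xia, 25, Ada, 34, Gamma), (20, 1988, Xia, 25, Ada, 5, Orion), (20, 1988, Xia, 7, Zed, 11, Vega), (20, 1988, Xia, 7, Zed, 34, Gamma), (20, 1988, Xia, 7, Zed, 5, Orion)}
Keep only column(s) title, bid: {(Gamma, 10), (Gamma, 24), (Gamma, 25), (Gamma, 7), (Orion, 10), (Orion, 24), (Orion, 25), (Orion, 7), (Vega, 10), (Vega, 24), (Vega, 25), (Vega, 7)}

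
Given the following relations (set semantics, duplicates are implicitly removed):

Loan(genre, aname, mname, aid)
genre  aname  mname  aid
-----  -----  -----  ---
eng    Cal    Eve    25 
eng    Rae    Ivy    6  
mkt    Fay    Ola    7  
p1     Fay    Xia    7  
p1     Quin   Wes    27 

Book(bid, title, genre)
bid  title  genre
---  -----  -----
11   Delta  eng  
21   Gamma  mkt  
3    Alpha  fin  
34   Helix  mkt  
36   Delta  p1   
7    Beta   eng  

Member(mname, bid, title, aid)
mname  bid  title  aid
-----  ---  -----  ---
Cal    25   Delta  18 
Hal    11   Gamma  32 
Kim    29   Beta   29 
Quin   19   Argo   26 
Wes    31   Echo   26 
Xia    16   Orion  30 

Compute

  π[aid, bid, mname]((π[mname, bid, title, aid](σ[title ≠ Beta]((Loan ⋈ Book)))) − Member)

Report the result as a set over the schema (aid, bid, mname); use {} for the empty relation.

{(25, 11, Eve), (27, 36, Wes), (6, 11, Ivy), (7, 21, Ola), (7, 34, Ola), (7, 36, Xia)}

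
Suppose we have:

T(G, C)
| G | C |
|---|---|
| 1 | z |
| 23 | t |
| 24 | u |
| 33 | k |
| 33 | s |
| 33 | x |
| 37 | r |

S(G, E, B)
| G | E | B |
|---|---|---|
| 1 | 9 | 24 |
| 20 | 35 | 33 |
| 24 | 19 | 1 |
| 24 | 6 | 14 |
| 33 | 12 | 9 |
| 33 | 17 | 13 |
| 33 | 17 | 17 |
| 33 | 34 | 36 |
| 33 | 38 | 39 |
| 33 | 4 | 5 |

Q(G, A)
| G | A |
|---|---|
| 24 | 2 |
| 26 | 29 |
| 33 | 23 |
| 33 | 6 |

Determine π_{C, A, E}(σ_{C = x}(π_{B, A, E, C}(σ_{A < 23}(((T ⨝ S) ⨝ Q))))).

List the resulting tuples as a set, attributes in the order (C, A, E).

Natural join on G: {(1, z, 9, 24), (24, u, 19, 1), (24, u, 6, 14), (33, k, 12, 9), (33, k, 17, 13), (33, k, 17, 17), (33, k, 34, 36), (33, k, 38, 39), (33, k, 4, 5), (33, s, 12, 9), (33, s, 17, 13), (33, s, 17, 17), (33, s, 34, 36), (33, s, 38, 39), (33, s, 4, 5), (33, x, 12, 9), (33, x, 17, 13), (33, x, 17, 17), (33, x, 34, 36), (33, x, 38, 39), (33, x, 4, 5)}
Natural join on G: {(24, u, 19, 1, 2), (24, u, 6, 14, 2), (33, k, 12, 9, 23), (33, k, 12, 9, 6), (33, k, 17, 13, 23), (33, k, 17, 13, 6), (33, k, 17, 17, 23), (33, k, 17, 17, 6), (33, k, 34, 36, 23), (33, k, 34, 36, 6), (33, k, 38, 39, 23), (33, k, 38, 39, 6), (33, k, 4, 5, 23), (33, k, 4, 5, 6), (33, s, 12, 9, 23), (33, s, 12, 9, 6), (33, s, 17, 13, 23), (33, s, 17, 13, 6), (33, s, 17, 17, 23), (33, s, 17, 17, 6), (33, s, 34, 36, 23), (33, s, 34, 36, 6), (33, s, 38, 39, 23), (33, s, 38, 39, 6), (33, s, 4, 5, 23), (33, s, 4, 5, 6), (33, x, 12, 9, 23), (33, x, 12, 9, 6), (33, x, 17, 13, 23), (33, x, 17, 13, 6), (33, x, 17, 17, 23), (33, x, 17, 17, 6), (33, x, 34, 36, 23), (33, x, 34, 36, 6), (33, x, 38, 39, 23), (33, x, 38, 39, 6), (33, x, 4, 5, 23), (33, x, 4, 5, 6)}
Selection A < 23: {(24, u, 19, 1, 2), (24, u, 6, 14, 2), (33, k, 12, 9, 6), (33, k, 17, 13, 6), (33, k, 17, 17, 6), (33, k, 34, 36, 6), (33, k, 38, 39, 6), (33, k, 4, 5, 6), (33, s, 12, 9, 6), (33, s, 17, 13, 6), (33, s, 17, 17, 6), (33, s, 34, 36, 6), (33, s, 38, 39, 6), (33, s, 4, 5, 6), (33, x, 12, 9, 6), (33, x, 17, 13, 6), (33, x, 17, 17, 6), (33, x, 34, 36, 6), (33, x, 38, 39, 6), (33, x, 4, 5, 6)}
π_{B, A, E, C} gives {(1, 2, 19, u), (13, 6, 17, k), (13, 6, 17, s), (13, 6, 17, x), (14, 2, 6, u), (17, 6, 17, k), (17, 6, 17, s), (17, 6, 17, x), (36, 6, 34, k), (36, 6, 34, s), (36, 6, 34, x), (39, 6, 38, k), (39, 6, 38, s), (39, 6, 38, x), (5, 6, 4, k), (5, 6, 4, s), (5, 6, 4, x), (9, 6, 12, k), (9, 6, 12, s), (9, 6, 12, x)}.
Selection C = x: {(13, 6, 17, x), (17, 6, 17, x), (36, 6, 34, x), (39, 6, 38, x), (5, 6, 4, x), (9, 6, 12, x)}
π_{C, A, E} gives {(x, 6, 12), (x, 6, 17), (x, 6, 34), (x, 6, 38), (x, 6, 4)} (1 duplicate(s) eliminated).

{(x, 6, 12), (x, 6, 17), (x, 6, 34), (x, 6, 38), (x, 6, 4)}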